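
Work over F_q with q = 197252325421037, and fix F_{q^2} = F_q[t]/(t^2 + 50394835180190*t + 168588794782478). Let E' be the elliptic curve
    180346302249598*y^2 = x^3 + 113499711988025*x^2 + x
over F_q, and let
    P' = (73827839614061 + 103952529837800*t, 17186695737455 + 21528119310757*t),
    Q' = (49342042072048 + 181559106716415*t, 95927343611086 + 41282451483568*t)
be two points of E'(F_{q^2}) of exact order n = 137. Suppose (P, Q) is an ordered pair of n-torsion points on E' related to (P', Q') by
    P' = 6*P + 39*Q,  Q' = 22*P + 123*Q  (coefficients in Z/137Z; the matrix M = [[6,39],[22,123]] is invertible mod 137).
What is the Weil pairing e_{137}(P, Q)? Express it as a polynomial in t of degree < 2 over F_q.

158225548120015 + 6213017181943*t

e_{137}(aP+bQ,cP+dQ) = e_{137}(P,Q)^(ad-bc); with (a,b,c,d)=(6,39,22,123) this gives the det-137 law.
Hence e(P,Q) = e(P',Q')^{129} where 129 = 17^{-1} mod 137.
Undo Montgomery via alpha=186706060563830, beta=70942091958138: (a',b')=(23323835253027,128309944756505) over F_{197252325421037}.
Run Miller on y^2=x^3+23323835253027*x+128309944756505 over F_{197252325421037}: ladder 10001001 (8 bits); e = f_P(D_Q)/f_Q(D_P).
e_{137}(P',Q') = 63318949801323 + 71922302312033*t.
Thus e_{137}(P,Q) = 158225548120015 + 6213017181943*t.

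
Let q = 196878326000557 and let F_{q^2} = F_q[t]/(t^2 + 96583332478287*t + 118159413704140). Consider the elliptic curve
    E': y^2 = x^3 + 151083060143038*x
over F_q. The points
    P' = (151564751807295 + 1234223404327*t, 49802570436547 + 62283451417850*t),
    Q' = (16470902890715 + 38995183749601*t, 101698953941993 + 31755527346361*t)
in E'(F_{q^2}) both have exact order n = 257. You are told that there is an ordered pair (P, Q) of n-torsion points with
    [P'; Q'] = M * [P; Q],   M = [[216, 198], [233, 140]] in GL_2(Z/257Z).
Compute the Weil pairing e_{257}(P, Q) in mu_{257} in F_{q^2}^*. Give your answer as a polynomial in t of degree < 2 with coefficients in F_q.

The 257-Weil pairing on E[257] over F_{196878326000557} is alternating-bilinear: e_{257}(P',Q') = e_{257}(P,Q)^det(M).
So e_{257}(P,Q) = e_{257}(P',Q')^{45}, since 40*45 = 1 mod 257.
n = 257 = (100000001)_2 (9 bits, wt 2); accumulate f_{257,P'}(Q'+S)/f_{257,P'}(S) along the 8-step ladder.
Miller gives e_{257}(P',Q') = 42349610504375 + 99234871760151*t in F_{196878326000557^2}.
e_{257}(P,Q) = (42349610504375 + 99234871760151*t)^{45} = 82767571917300 + 145618599880745*t.

82767571917300 + 145618599880745*t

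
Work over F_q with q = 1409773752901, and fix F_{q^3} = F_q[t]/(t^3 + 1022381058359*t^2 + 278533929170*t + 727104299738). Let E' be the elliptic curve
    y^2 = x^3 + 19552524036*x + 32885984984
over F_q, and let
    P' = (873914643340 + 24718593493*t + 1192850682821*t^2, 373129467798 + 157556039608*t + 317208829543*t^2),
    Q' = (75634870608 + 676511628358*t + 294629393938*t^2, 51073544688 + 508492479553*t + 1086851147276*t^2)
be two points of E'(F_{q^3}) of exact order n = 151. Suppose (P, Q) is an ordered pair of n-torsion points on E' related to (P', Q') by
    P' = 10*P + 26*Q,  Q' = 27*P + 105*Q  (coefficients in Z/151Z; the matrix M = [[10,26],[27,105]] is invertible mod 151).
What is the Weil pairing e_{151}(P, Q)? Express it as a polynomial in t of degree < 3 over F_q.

Under M = [[10,26],[27,105]] in GL_2(Z/151), e_{151}(P',Q') = e_{151}(P,Q)^(10*105-26*27 mod 151).
det(M) mod 151 = 46; its inverse in (Z/151)^* is 23 (check: 46*23 mod 151 = 1).
Miller loop for e_{151} over F_{1409773752901^3}: bits of 151 = 10010111; 7 double steps + 4 add steps, l/v at each.
f_P(D_Q)/f_Q(D_P) = 463124789910 + 1126461692765*t + 918827424752*t^2.
Raise to 23: e(P,Q) = 148397350927 + 718319785689*t + 308761169665*t^2 in mu_{151}.

148397350927 + 718319785689*t + 308761169665*t^2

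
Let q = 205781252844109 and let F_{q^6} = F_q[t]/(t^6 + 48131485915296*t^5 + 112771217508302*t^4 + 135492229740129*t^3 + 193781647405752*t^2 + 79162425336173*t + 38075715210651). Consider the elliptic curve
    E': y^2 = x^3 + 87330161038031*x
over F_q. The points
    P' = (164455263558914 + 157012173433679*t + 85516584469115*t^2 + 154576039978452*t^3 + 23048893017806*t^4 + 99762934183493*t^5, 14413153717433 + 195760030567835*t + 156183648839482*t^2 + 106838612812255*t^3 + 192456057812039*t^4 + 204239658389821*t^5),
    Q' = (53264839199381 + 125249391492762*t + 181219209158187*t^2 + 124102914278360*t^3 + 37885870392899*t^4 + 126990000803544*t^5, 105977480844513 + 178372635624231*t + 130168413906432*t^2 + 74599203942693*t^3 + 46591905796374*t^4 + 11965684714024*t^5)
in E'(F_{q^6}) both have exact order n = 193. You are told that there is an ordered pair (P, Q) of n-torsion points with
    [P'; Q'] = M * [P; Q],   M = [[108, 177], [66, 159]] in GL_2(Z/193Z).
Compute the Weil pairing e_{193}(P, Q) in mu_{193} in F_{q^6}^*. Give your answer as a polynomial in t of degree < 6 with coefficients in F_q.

22168971548634 + 157214268454353*t + 134376302735966*t^2 + 56479230302405*t^3 + 43727684677128*t^4 + 105292833431410*t^5

Since e_{193}(P,P)=e_{193}(Q,Q)=1 and e_{193}(Q,P)=e_{193}(P,Q)^{-1}, expanding e_{193}(108*P + 177*Q,66*P + 159*Q) leaves e(P,Q)^det(M).
det(M) mod 193 = 86; its inverse in (Z/193)^* is 101 (check: 86*101 mod 193 = 1).
Miller loop for e_{193} over F_{205781252844109^6}: bits of 193 = 11000001; 7 double steps + 2 add steps, l/v at each.
e_{193}(P',Q') = 95588469603116 + 27260797472653*t + 123669847362620*t^2 + 140929597939172*t^3 + 14937982228237*t^4 + 104561032814462*t^5.
Thus e_{193}(P,Q) = 22168971548634 + 157214268454353*t + 134376302735966*t^2 + 56479230302405*t^3 + 43727684677128*t^4 + 105292833431410*t^5.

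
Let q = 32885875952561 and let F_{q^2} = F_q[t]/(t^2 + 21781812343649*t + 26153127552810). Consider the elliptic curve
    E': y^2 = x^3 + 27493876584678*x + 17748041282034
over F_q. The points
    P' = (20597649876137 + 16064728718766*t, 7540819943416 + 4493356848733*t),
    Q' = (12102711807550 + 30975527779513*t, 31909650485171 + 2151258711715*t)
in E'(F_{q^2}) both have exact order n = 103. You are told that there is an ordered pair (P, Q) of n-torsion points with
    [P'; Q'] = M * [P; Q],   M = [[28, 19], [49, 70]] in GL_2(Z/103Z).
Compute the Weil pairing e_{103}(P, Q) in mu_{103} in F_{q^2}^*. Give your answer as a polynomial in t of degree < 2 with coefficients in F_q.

29067995029413 + 25288753560300*t

The 103-Weil pairing on E[103] over F_{32885875952561} is alternating-bilinear: e_{103}(P',Q') = e_{103}(P,Q)^det(M).
det(M) mod 103 = 102; its inverse in (Z/103)^* is 102 (check: 102*102 mod 103 = 1).
7-bit Miller (1100111) on E'/F_{32885875952561} with a'=27493876584678, b'=17748041282034: accumulate tangent/chord ratios at Q'+S and P'+S'.
f_P(D_Q)/f_Q(D_P) = 21743769015650 + 7597122392261*t.
e_{103}(P,Q) = (21743769015650 + 7597122392261*t)^{102} = 29067995029413 + 25288753560300*t.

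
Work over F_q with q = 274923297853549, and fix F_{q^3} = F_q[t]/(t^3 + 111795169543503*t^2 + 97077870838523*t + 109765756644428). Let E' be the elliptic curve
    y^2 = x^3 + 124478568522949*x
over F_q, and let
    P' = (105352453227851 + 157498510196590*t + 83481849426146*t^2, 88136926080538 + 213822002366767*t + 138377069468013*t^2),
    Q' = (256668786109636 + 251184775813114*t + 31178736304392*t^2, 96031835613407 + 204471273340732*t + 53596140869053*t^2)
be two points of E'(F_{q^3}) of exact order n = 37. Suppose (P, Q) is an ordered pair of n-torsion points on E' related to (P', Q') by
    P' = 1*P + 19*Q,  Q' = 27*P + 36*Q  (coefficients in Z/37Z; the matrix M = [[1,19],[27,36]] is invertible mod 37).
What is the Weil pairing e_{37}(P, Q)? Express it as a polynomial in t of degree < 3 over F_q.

235631330534162 + 4373956344226*t + 238508435164245*t^2

e_{37}(aP+bQ,cP+dQ) = e_{37}(P,Q)^(ad-bc); with (a,b,c,d)=(1,19,27,36) this gives the det-37 law.
Inverting 4 mod 37: 28. Thus e_{37}(P,Q) = e(P',Q')^{28}.
Double-and-add over 100101: 6-1 doublings, 3-1 additions; each step l_{T,T}/v_{2T} or l_{T,P'}/v at Q'+S for random S.
f_P(D_Q)/f_Q(D_P) = 147074163195445 + 167046202917880*t + 60364728954501*t^2.
Raise to 28: e(P,Q) = 235631330534162 + 4373956344226*t + 238508435164245*t^2 in mu_{37}.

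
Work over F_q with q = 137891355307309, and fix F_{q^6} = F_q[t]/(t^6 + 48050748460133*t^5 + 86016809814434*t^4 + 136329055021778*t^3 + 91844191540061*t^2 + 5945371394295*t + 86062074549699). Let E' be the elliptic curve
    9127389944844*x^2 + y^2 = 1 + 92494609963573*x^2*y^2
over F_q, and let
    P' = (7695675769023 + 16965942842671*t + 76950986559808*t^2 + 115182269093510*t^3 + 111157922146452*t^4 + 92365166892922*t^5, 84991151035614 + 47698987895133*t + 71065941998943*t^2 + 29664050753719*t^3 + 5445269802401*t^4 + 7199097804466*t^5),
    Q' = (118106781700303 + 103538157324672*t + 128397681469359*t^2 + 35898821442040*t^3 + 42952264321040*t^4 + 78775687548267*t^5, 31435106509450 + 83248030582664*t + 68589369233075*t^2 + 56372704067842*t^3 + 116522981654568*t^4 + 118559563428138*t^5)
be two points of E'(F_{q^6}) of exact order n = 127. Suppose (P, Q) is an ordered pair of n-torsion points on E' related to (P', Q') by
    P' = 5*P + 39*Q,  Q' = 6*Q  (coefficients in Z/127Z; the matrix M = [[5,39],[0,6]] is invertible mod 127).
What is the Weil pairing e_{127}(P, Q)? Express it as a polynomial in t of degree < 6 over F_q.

50141122883826 + 30839229592189*t + 74690684890701*t^2 + 4895920922017*t^3 + 3048614738552*t^4 + 54360660625526*t^5

The 127-Weil pairing on E[127] over F_{137891355307309} is alternating-bilinear: e_{127}(P',Q') = e_{127}(P,Q)^det(M).
Hence e(P,Q) = e(P',Q')^{72} where 72 = 30^{-1} mod 127.
Edwards->Montgomery: u=(1+y)/(1-y), v=u/x -> 41160015071211v^2=u^3+88106880923093u^2+u; then x_W=13631033822145u+131846462740827: y^2=x^3+130950856198410.
Miller loop for e_{127} over F_{137891355307309^6}: bits of 127 = 1111111; 6 double steps + 6 add steps, l/v at each.
Miller gives e_{127}(P',Q') = 101116481909971 + 108135778347381*t + 108041368917578*t^2 + 37604761937515*t^3 + 29788417802214*t^4 + 108322967377220*t^5 in F_{137891355307309^6}.
Finally e_{127}(P,Q) = 50141122883826 + 30839229592189*t + 74690684890701*t^2 + 4895920922017*t^3 + 3048614738552*t^4 + 54360660625526*t^5.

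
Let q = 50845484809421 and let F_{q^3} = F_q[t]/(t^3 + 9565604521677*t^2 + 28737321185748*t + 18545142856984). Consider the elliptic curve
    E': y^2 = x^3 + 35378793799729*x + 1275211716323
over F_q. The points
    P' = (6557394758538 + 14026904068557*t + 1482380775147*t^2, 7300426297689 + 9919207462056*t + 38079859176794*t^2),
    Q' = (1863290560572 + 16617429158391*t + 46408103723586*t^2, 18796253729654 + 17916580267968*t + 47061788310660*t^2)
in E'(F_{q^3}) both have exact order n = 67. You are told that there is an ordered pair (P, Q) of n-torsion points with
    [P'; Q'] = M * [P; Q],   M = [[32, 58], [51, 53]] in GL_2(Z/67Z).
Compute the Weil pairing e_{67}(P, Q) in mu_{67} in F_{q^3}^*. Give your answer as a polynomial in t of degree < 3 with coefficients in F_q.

e_{67}(aP+bQ,cP+dQ) = e_{67}(P,Q)^(ad-bc); with (a,b,c,d)=(32,58,51,53) this gives the det-67 law.
32*53 - 58*51 = -1262; reduced mod 67: det = 11, inverse 61.
Build f_{67,P'} and f_{67,Q'} via the 7-bit ladder of 67=1000011_2; evaluate at shifted divisors; quotient in F_{50845484809421^3}.
So e_{67}(P',Q') = 24652200595515 + 19262162964889*t + 17621749310644*t^2.
Hence e(P,Q) = 48003435272167 + 22987413151848*t + 24632187859332*t^2 in F_{50845484809421^3}^*.

48003435272167 + 22987413151848*t + 24632187859332*t^2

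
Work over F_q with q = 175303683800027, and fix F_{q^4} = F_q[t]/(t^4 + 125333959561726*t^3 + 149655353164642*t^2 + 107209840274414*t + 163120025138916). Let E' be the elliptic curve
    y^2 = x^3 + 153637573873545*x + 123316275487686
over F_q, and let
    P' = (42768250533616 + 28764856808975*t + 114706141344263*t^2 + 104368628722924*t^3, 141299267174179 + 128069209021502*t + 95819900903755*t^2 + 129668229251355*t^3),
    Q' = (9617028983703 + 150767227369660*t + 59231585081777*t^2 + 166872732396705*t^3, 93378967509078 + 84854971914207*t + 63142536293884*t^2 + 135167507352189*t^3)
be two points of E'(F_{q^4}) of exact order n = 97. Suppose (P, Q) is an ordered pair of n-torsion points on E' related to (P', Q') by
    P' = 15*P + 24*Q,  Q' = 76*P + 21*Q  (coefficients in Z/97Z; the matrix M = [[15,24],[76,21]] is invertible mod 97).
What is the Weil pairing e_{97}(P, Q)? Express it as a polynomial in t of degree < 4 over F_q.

81603679861989 + 24761428761668*t + 103334246461781*t^2 + 12486615254827*t^3

Alternating bilinearity on E[97] (values in mu_{97} in F_{175303683800027^4}) gives e(P',Q') = e(P,Q)^det(M).
det(M) mod 97 = 43; its inverse in (Z/97)^* is 88 (check: 43*88 mod 97 = 1).
7-bit Miller (1100001) on E'/F_{175303683800027} with a'=153637573873545, b'=123316275487686: accumulate tangent/chord ratios at Q'+S and P'+S'.
So e_{97}(P',Q') = 118116256266720 + 19680827807495*t + 166586381825639*t^2 + 137746174741990*t^3.
Raise to 88: e(P,Q) = 81603679861989 + 24761428761668*t + 103334246461781*t^2 + 12486615254827*t^3 in mu_{97}.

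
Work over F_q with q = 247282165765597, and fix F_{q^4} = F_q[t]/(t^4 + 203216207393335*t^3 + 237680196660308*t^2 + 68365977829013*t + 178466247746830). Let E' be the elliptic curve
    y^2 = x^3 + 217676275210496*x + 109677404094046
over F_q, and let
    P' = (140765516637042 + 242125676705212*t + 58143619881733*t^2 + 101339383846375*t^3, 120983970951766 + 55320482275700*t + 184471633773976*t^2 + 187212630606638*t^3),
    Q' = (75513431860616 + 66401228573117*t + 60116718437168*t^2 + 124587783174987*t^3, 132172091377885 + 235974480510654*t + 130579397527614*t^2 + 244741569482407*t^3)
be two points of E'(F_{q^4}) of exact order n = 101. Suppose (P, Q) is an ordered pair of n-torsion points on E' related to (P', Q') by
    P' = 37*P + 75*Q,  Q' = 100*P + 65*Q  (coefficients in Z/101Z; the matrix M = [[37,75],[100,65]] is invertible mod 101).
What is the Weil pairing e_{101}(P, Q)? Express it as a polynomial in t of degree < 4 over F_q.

157432937108542 + 69034056311349*t + 186797263752186*t^2 + 206590013757259*t^3

The 101-Weil pairing on E[101] over F_{247282165765597} is alternating-bilinear: e_{101}(P',Q') = e_{101}(P,Q)^det(M).
det(M) mod 101 = 56; its inverse in (Z/101)^* is 92 (check: 56*92 mod 101 = 1).
Run Miller on y^2=x^3+217676275210496*x+109677404094046 over F_{247282165765597}: ladder 1100101 (7 bits); e = f_P(D_Q)/f_Q(D_P).
Result: e(P',Q') = 221615248438156 + 29359981404709*t + 100622530825444*t^2 + 235512071448224*t^3.
(221615248438156 + 29359981404709*t + 100622530825444*t^2 + 235512071448224*t^3)^{92} mod (247282165765597,f) = 157432937108542 + 69034056311349*t + 186797263752186*t^2 + 206590013757259*t^3.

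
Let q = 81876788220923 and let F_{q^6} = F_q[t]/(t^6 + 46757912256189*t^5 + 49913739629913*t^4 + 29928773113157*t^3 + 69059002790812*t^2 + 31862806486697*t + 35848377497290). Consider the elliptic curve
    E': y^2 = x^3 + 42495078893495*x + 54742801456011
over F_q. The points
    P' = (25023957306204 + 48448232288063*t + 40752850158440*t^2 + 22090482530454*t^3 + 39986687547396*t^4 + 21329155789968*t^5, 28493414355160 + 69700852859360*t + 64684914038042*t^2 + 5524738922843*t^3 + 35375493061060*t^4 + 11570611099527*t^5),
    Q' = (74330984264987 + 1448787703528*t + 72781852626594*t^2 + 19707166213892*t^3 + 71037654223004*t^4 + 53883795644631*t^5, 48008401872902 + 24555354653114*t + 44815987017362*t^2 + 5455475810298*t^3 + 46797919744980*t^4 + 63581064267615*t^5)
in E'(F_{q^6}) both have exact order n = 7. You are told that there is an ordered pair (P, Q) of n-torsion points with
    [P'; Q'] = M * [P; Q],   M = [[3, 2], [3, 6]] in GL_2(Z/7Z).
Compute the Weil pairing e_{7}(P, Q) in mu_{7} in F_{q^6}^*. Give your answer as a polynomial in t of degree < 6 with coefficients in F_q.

77733044572041 + 17050779751078*t + 2422989415404*t^2 + 399177769789*t^3 + 52393647181334*t^4 + 72406106283232*t^5

Since e_{7}(P,P)=e_{7}(Q,Q)=1 and e_{7}(Q,P)=e_{7}(P,Q)^{-1}, expanding e_{7}(3*P + 2*Q,3*P + 6*Q) leaves e(P,Q)^det(M).
So e_{7}(P,Q) = e_{7}(P',Q')^{3}, since 5*3 = 1 mod 7.
Double-and-add over 111: 3-1 doublings, 3-1 additions; each step l_{T,T}/v_{2T} or l_{T,P'}/v at Q'+S for random S.
Miller gives e_{7}(P',Q') = 56367940437588 + 41840497012585*t + 47960654644290*t^2 + 64802425335582*t^3 + 41043351325205*t^4 + 28465111377253*t^5 in F_{81876788220923^6}.
e_{7}(P,Q) = (56367940437588 + 41840497012585*t + 47960654644290*t^2 + 64802425335582*t^3 + 41043351325205*t^4 + 28465111377253*t^5)^{3} = 77733044572041 + 17050779751078*t + 2422989415404*t^2 + 399177769789*t^3 + 52393647181334*t^4 + 72406106283232*t^5.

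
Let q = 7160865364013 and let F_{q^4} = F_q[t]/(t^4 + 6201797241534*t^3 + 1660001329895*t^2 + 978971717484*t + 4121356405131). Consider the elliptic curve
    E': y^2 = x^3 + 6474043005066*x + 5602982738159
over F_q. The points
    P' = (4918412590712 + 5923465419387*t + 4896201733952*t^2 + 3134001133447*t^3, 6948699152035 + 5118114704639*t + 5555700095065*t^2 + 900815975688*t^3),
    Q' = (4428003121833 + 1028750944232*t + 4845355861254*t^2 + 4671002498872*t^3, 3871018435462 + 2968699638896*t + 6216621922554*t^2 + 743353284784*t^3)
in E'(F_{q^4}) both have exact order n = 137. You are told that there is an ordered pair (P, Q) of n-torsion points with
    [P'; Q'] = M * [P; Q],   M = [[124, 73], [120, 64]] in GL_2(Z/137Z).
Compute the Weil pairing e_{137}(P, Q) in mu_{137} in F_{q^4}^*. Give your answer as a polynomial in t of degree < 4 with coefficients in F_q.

529281612571 + 2607756018256*t + 739052372766*t^2 + 1532129110984*t^3

Since e_{137}(P,P)=e_{137}(Q,Q)=1 and e_{137}(Q,P)=e_{137}(P,Q)^{-1}, expanding e_{137}(124*P + 73*Q,120*P + 64*Q) leaves e(P,Q)^det(M).
det(M) mod 137 = 135; its inverse in (Z/137)^* is 68 (check: 135*68 mod 137 = 1).
Double-and-add over 10001001: 8-1 doublings, 3-1 additions; each step l_{T,T}/v_{2T} or l_{T,P'}/v at Q'+S for random S.
e_{137}(P',Q') = 944954457111 + 126136952524*t + 559609681537*t^2 + 4493166637947*t^3.
(944954457111 + 126136952524*t + 559609681537*t^2 + 4493166637947*t^3)^{68} mod (7160865364013,f) = 529281612571 + 2607756018256*t + 739052372766*t^2 + 1532129110984*t^3.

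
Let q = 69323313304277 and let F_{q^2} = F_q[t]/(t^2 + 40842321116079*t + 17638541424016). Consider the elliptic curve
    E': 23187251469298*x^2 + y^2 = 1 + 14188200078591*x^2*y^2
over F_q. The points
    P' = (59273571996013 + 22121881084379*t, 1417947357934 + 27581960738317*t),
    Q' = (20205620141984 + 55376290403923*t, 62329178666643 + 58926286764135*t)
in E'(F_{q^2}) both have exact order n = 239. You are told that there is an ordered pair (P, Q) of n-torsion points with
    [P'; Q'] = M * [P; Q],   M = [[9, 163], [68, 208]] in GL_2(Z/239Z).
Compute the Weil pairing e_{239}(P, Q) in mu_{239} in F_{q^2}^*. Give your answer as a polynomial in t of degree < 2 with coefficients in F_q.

9232281517523 + 47038710865539*t

Since e_{239}(P,P)=e_{239}(Q,Q)=1 and e_{239}(Q,P)=e_{239}(P,Q)^{-1}, expanding e_{239}(9*P + 163*Q,68*P + 208*Q) leaves e(P,Q)^det(M).
Inverting 109 mod 239: 182. Thus e_{239}(P,Q) = e(P',Q')^{182}.
Map (x,y)_Ed via u=(1+y)/(1-y), v=(1+y)/((1-y)x) to Montgomery A=39773967531728,B=55922198809454; then to (a',b')=(6483579021292,65273279690325).
8-bit Miller (11101111) on E'/F_{69323313304277} with a'=6483579021292, b'=65273279690325: accumulate tangent/chord ratios at Q'+S and P'+S'.
Result: e(P',Q') = 61148656997725 + 58896892019967*t.
Hence e(P,Q) = 9232281517523 + 47038710865539*t in F_{69323313304277^2}^*.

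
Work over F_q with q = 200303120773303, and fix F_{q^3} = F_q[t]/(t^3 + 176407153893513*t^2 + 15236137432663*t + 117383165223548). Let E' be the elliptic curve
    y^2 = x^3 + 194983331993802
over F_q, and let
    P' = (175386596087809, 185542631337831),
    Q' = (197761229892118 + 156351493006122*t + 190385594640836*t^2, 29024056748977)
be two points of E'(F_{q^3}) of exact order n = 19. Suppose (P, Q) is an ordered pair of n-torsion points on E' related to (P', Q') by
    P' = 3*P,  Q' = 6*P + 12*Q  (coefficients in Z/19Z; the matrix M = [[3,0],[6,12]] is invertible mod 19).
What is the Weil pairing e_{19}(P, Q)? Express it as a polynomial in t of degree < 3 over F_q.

80291369846319 + 17442907770644*t + 198495036131571*t^2

e_{19}(aP+bQ,cP+dQ) = e_{19}(P,Q)^(ad-bc); with (a,b,c,d)=(3,0,6,12) this gives the det-19 law.
Hence e(P,Q) = e(P',Q')^{9} where 9 = 17^{-1} mod 19.
n = 19 = (10011)_2 (5 bits, wt 3); accumulate f_{19,P'}(Q'+S)/f_{19,P'}(S) along the 4-step ladder.
The quotient is 86049239293954 + 57329057722160*t + 136019992964189*t^2.
Raise to 9: e(P,Q) = 80291369846319 + 17442907770644*t + 198495036131571*t^2 in mu_{19}.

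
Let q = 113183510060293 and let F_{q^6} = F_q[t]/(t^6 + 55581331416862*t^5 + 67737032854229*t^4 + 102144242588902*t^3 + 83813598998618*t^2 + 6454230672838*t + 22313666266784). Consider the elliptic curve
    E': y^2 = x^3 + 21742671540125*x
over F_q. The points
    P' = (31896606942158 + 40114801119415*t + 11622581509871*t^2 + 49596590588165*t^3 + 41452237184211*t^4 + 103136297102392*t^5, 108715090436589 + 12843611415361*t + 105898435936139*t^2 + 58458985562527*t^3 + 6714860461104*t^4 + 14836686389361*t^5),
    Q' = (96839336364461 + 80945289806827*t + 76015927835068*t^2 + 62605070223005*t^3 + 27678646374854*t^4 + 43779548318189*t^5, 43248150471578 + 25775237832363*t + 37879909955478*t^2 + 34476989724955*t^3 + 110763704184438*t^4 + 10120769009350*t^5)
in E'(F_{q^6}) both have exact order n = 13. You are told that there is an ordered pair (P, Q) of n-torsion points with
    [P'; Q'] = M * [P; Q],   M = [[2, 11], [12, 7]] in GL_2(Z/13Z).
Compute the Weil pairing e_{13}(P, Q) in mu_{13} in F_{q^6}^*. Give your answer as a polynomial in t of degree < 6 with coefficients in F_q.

38119912864550 + 61094691551453*t + 107534631090109*t^2 + 70404691782141*t^3 + 69073661513698*t^4 + 81716614143339*t^5

Since e_{13}(P,P)=e_{13}(Q,Q)=1 and e_{13}(Q,P)=e_{13}(P,Q)^{-1}, expanding e_{13}(2*P + 11*Q,12*P + 7*Q) leaves e(P,Q)^det(M).
2*7 - 11*12 = -118; reduced mod 13: det = 12, inverse 12.
Miller loop for e_{13} over F_{113183510060293^6}: bits of 13 = 1101; 3 double steps + 2 add steps, l/v at each.
e_{13}(P',Q') = 45866919943034 + 51753817424723*t + 30366681619450*t^2 + 111289829752257*t^3 + 83886964816425*t^4 + 61964947305529*t^5.
Hence e(P,Q) = 38119912864550 + 61094691551453*t + 107534631090109*t^2 + 70404691782141*t^3 + 69073661513698*t^4 + 81716614143339*t^5 in F_{113183510060293^6}^*.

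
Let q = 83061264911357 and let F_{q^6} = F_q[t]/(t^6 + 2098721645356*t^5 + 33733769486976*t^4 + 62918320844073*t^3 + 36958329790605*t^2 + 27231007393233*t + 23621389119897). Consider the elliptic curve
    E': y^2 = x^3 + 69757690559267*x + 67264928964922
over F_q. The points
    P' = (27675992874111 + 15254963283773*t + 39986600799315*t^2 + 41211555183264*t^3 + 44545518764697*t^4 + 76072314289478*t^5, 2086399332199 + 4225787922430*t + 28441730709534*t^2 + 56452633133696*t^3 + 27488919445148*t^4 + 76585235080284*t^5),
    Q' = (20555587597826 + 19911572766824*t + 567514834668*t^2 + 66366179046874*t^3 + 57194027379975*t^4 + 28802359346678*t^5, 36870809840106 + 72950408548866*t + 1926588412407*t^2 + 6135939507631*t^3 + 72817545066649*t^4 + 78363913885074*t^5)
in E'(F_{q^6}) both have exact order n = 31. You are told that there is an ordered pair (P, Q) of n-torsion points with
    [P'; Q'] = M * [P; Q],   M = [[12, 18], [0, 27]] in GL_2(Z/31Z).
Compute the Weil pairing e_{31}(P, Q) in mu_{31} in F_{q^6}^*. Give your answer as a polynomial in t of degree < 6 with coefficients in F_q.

34264646315662 + 81659219478299*t + 71629796505296*t^2 + 75385428039887*t^3 + 25038519588802*t^4 + 56173783099158*t^5

Alternating bilinearity on E[31] (values in mu_{31} in F_{83061264911357^6}) gives e(P',Q') = e(P,Q)^det(M).
det M = 12*27 - 18*0 = 324 = 14 (mod 31); 14^{-1} = 20 (mod 31).
Double-and-add over 11111: 5-1 doublings, 5-1 additions; each step l_{T,T}/v_{2T} or l_{T,P'}/v at Q'+S for random S.
f_P(D_Q)/f_Q(D_P) = 28207960599256 + 42308568805523*t + 9845358029977*t^2 + 72705646254185*t^3 + 19207645352284*t^4 + 54060939866228*t^5.
Thus e_{31}(P,Q) = 34264646315662 + 81659219478299*t + 71629796505296*t^2 + 75385428039887*t^3 + 25038519588802*t^4 + 56173783099158*t^5.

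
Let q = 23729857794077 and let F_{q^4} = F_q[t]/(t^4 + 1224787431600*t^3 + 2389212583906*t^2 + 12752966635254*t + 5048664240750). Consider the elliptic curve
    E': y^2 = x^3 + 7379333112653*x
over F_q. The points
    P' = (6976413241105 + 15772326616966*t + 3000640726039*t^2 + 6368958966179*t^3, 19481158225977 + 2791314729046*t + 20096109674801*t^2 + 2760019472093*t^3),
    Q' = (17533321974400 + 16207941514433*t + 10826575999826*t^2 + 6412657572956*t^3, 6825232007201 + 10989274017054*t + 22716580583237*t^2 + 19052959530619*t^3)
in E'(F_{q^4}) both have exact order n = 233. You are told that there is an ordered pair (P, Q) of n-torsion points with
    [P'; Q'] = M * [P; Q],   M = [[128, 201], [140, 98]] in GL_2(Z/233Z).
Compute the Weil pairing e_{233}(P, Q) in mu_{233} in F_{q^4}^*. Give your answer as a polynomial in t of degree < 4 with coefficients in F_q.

e_{233} is bilinear + alternating on E[233], so e_{233}(128*P + 201*Q, 140*P + 98*Q) = e_{233}(P,Q)^(128*98-201*140).
det(M) mod 233 = 15; its inverse in (Z/233)^* is 202 (check: 15*202 mod 233 = 1).
Double-and-add over 11101001: 8-1 doublings, 5-1 additions; each step l_{T,T}/v_{2T} or l_{T,P'}/v at Q'+S for random S.
e_{233}(P',Q') = 14811238387259 + 20386547718135*t + 20060878050912*t^2 + 21344825943086*t^3.
e_{233}(P,Q) = (14811238387259 + 20386547718135*t + 20060878050912*t^2 + 21344825943086*t^3)^{202} = 22530263199745 + 1545968985201*t + 16914319389306*t^2 + 11504361236620*t^3.

22530263199745 + 1545968985201*t + 16914319389306*t^2 + 11504361236620*t^3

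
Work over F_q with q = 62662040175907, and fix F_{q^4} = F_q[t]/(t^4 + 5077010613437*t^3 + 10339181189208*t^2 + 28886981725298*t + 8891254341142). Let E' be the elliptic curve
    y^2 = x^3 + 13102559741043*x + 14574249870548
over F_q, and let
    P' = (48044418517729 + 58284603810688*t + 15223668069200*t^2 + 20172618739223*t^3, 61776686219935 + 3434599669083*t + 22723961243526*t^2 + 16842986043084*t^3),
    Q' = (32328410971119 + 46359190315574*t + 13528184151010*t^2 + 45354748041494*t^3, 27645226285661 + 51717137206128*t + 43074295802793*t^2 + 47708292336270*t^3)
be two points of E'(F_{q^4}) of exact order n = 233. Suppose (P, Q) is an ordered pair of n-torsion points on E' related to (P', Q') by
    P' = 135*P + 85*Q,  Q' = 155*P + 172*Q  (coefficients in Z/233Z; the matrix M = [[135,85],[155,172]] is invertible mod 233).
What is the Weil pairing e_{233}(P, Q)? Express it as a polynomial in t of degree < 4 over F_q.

Under M = [[135,85],[155,172]] in GL_2(Z/233), e_{233}(P',Q') = e_{233}(P,Q)^(135*172-85*155 mod 233).
So e_{233}(P,Q) = e_{233}(P',Q')^{9}, since 26*9 = 1 mod 233.
Build f_{233,P'} and f_{233,Q'} via the 8-bit ladder of 233=11101001_2; evaluate at shifted divisors; quotient in F_{62662040175907^4}.
Result: e(P',Q') = 57947659108939 + 9637563370229*t + 100959741458*t^2 + 41555467494730*t^3.
Hence e(P,Q) = 2497595498107 + 28516714530414*t + 32525032265294*t^2 + 37932246166895*t^3 in F_{62662040175907^4}^*.

2497595498107 + 28516714530414*t + 32525032265294*t^2 + 37932246166895*t^3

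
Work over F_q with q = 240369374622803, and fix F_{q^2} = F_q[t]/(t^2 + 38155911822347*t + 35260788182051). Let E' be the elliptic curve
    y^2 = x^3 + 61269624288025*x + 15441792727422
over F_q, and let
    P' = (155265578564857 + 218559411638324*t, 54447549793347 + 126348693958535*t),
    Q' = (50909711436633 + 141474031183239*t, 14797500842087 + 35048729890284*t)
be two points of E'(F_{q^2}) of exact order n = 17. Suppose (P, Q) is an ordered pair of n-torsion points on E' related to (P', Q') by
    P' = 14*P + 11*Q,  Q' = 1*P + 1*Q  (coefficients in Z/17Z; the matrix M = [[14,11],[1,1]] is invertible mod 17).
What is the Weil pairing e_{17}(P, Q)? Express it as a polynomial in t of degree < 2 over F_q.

49005851031966 + 55513286688496*t

Alternating bilinearity on E[17] (values in mu_{17} in F_{240369374622803^2}) gives e(P',Q') = e(P,Q)^det(M).
det M = 14*1 - 11*1 = 3 = 3 (mod 17); 3^{-1} = 6 (mod 17).
Build f_{17,P'} and f_{17,Q'} via the 5-bit ladder of 17=10001_2; evaluate at shifted divisors; quotient in F_{240369374622803^2}.
e_{17}(P',Q') = 165704389494092 + 67539452661149*t.
Thus e_{17}(P,Q) = 49005851031966 + 55513286688496*t.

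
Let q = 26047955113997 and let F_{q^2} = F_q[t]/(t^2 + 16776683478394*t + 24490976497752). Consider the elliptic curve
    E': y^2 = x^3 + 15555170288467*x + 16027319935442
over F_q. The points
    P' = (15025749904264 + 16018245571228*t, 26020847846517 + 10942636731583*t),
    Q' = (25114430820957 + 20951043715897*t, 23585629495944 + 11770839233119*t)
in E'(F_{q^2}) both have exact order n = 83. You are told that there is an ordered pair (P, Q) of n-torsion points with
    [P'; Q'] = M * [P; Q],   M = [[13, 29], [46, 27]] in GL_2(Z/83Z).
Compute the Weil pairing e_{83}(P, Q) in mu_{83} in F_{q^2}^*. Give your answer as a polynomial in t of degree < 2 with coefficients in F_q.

12590214598108 + 16286978054975*t

Under M = [[13,29],[46,27]] in GL_2(Z/83), e_{83}(P',Q') = e_{83}(P,Q)^(13*27-29*46 mod 83).
det(M) mod 83 = 13; its inverse in (Z/83)^* is 32 (check: 13*32 mod 83 = 1).
Run Miller on y^2=x^3+15555170288467*x+16027319935442 over F_{26047955113997}: ladder 1010011 (7 bits); e = f_P(D_Q)/f_Q(D_P).
So e_{83}(P',Q') = 4678525409433 + 10956728127005*t.
Raise to 32: e(P,Q) = 12590214598108 + 16286978054975*t in mu_{83}.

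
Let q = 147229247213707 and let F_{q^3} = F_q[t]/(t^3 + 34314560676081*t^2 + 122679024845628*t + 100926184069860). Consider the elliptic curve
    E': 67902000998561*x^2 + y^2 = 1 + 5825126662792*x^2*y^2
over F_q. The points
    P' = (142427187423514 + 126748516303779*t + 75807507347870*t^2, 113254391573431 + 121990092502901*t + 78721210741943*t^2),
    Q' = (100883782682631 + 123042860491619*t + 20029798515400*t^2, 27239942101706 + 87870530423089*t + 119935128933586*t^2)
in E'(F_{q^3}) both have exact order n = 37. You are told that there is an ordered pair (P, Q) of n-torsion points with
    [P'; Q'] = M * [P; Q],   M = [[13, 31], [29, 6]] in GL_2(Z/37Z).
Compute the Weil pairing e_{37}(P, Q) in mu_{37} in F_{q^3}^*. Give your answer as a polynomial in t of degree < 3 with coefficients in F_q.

77385242649020 + 94551796846151*t + 9714928705217*t^2

The 37-Weil pairing on E[37] over F_{147229247213707} is alternating-bilinear: e_{37}(P',Q') = e_{37}(P,Q)^det(M).
Hence e(P,Q) = e(P',Q')^{21} where 21 = 30^{-1} mod 37.
Edwards a_E,d_E -> Montgomery A=113612196976736,B=111098611479368 -> Weierstrass 84179688171505,79193418914798 via alpha=85902478217079,beta=52326530387369.
Double-and-add over 100101: 6-1 doublings, 3-1 additions; each step l_{T,T}/v_{2T} or l_{T,P'}/v at Q'+S for random S.
f_P(D_Q)/f_Q(D_P) = 7739959105178 + 128464846010728*t + 77251154124754*t^2.
Hence e(P,Q) = 77385242649020 + 94551796846151*t + 9714928705217*t^2 in F_{147229247213707^3}^*.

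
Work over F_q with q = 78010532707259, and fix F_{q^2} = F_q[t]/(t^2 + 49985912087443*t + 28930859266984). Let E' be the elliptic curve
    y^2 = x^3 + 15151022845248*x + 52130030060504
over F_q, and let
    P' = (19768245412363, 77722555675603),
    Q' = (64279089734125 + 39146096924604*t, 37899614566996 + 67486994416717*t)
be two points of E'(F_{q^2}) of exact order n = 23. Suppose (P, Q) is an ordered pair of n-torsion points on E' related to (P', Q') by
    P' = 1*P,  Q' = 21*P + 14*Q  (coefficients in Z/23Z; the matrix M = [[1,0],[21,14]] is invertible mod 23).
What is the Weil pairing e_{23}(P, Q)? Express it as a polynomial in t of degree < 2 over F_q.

e_{23}(aP+bQ,cP+dQ) = e_{23}(P,Q)^(ad-bc); with (a,b,c,d)=(1,0,21,14) this gives the det-23 law.
So e_{23}(P,Q) = e_{23}(P',Q')^{5}, since 14*5 = 1 mod 23.
Build f_{23,P'} and f_{23,Q'} via the 5-bit ladder of 23=10111_2; evaluate at shifted divisors; quotient in F_{78010532707259^2}.
So e_{23}(P',Q') = 23690962275852 + 27521559881487*t.
(23690962275852 + 27521559881487*t)^{5} mod (78010532707259,f) = 2142413392485 + 13269444457810*t.

2142413392485 + 13269444457810*t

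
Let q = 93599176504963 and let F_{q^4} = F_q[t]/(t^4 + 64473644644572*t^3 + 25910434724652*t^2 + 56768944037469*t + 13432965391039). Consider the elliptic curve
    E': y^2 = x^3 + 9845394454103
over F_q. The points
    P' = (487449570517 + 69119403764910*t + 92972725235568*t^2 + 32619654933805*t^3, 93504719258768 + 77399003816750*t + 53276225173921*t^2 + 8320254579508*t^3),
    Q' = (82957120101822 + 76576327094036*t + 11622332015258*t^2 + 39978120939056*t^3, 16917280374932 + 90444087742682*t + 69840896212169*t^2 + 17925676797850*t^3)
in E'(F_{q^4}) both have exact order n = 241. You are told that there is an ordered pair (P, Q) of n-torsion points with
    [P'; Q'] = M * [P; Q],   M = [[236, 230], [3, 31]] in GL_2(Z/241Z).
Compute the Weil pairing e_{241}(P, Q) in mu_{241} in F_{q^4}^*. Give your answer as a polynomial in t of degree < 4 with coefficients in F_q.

50433330513692 + 36678052519262*t + 64759759096735*t^2 + 10566278368018*t^3

e_{241} is bilinear + alternating on E[241], so e_{241}(236*P + 230*Q, 3*P + 31*Q) = e_{241}(P,Q)^(236*31-230*3).
det(M) mod 241 = 119; its inverse in (Z/241)^* is 160 (check: 119*160 mod 241 = 1).
Run Miller on y^2=x^3+9845394454103 over F_{93599176504963}: ladder 11110001 (8 bits); e = f_P(D_Q)/f_Q(D_P).
The quotient is 70308078567510 + 42701722539046*t + 45940962500190*t^2 + 10253143409366*t^3.
Thus e_{241}(P,Q) = 50433330513692 + 36678052519262*t + 64759759096735*t^2 + 10566278368018*t^3.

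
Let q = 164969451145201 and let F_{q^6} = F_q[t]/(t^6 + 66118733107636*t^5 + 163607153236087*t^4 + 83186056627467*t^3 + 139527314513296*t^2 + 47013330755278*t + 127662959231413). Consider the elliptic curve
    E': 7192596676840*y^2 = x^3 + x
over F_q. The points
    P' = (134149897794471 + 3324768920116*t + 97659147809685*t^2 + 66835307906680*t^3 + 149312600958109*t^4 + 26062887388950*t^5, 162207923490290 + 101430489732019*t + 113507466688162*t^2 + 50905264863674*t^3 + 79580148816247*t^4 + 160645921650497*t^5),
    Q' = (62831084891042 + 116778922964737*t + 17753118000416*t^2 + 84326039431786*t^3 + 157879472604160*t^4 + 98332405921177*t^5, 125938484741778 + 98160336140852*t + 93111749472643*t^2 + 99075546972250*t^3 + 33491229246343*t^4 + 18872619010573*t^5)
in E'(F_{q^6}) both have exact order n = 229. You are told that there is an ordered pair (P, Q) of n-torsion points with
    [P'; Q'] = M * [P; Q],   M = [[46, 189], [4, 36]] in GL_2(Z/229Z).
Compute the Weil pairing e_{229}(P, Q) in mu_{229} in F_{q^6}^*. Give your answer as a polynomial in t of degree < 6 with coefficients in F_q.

The 229-Weil pairing on E[229] over F_{164969451145201} is alternating-bilinear: e_{229}(P',Q') = e_{229}(P,Q)^det(M).
det(M) mod 229 = 213; its inverse in (Z/229)^* is 186 (check: 213*186 mod 229 = 1).
Set x_W=33407296665257*u, y_W=33407296665257*v; then E': y_W^2=x_W^3+46889610579588*x_W.
Build f_{229,P'} and f_{229,Q'} via the 8-bit ladder of 229=11100101_2; evaluate at shifted divisors; quotient in F_{164969451145201^6}.
Result: e(P',Q') = 3233876829996 + 139362052013010*t + 5155993286980*t^2 + 36339607402311*t^3 + 87504868426237*t^4 + 153811713685470*t^5.
Raise to 186: e(P,Q) = 23337368734768 + 14397923075951*t + 102326247204299*t^2 + 112951836305222*t^3 + 1385584677710*t^4 + 18804730948387*t^5 in mu_{229}.

23337368734768 + 14397923075951*t + 102326247204299*t^2 + 112951836305222*t^3 + 1385584677710*t^4 + 18804730948387*t^5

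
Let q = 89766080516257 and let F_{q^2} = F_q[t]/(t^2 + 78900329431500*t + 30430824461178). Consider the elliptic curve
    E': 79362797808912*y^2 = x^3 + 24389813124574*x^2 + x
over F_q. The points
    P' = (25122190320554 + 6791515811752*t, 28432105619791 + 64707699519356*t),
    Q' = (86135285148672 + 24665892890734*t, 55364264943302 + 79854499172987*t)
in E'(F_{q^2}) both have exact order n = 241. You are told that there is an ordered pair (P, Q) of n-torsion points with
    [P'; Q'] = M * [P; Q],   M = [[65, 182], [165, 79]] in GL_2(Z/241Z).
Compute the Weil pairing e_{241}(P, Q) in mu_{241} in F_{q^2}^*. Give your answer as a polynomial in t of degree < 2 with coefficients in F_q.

16729476669001 + 13519508927414*t

e_{241}(aP+bQ,cP+dQ) = e_{241}(P,Q)^(ad-bc); with (a,b,c,d)=(65,182,165,79) this gives the det-241 law.
det(M) mod 241 = 169; its inverse in (Z/241)^* is 164 (check: 169*164 mod 241 = 1).
Set x_W=8388788985253*u+63324121293401, y_W=8388788985253*v; then E': y_W^2=x_W^3+11917174445646.
Miller loop for e_{241} over F_{89766080516257^2}: bits of 241 = 11110001; 7 double steps + 4 add steps, l/v at each.
The quotient is 62332414674468 + 78837837988746*t.
Thus e_{241}(P,Q) = 16729476669001 + 13519508927414*t.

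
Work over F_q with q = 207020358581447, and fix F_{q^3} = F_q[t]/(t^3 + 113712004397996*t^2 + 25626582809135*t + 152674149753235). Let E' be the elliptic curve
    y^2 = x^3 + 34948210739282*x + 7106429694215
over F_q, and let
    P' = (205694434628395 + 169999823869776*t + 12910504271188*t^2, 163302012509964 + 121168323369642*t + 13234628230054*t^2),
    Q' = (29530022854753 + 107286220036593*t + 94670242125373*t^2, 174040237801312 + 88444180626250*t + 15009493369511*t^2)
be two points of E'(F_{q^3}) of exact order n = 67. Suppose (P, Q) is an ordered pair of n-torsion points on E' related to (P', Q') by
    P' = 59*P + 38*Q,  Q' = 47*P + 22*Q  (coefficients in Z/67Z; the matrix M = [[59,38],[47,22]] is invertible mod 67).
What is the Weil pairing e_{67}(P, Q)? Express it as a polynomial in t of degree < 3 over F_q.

165758055786658 + 68345161453361*t + 201219600922339*t^2

e_{67}(aP+bQ,cP+dQ) = e_{67}(P,Q)^(ad-bc); with (a,b,c,d)=(59,38,47,22) this gives the det-67 law.
59*22 - 38*47 = -488; reduced mod 67: det = 48, inverse 7.
Build f_{67,P'} and f_{67,Q'} via the 7-bit ladder of 67=1000011_2; evaluate at shifted divisors; quotient in F_{207020358581447^3}.
Result: e(P',Q') = 70009220046665 + 13456216056014*t + 107432620678560*t^2.
Thus e_{67}(P,Q) = 165758055786658 + 68345161453361*t + 201219600922339*t^2.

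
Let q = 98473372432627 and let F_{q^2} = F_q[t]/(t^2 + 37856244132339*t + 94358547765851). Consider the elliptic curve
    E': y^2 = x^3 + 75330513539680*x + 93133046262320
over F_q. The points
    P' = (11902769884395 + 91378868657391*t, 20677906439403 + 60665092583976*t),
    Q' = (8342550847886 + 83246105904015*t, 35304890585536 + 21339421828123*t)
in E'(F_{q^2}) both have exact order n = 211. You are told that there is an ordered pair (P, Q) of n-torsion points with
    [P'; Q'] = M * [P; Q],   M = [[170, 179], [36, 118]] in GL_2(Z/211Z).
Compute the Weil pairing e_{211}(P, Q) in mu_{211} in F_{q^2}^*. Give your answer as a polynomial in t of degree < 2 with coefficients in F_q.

Under M = [[170,179],[36,118]] in GL_2(Z/211), e_{211}(P',Q') = e_{211}(P,Q)^(170*118-179*36 mod 211).
det M = 170*118 - 179*36 = 13616 = 112 (mod 211); 112^{-1} = 130 (mod 211).
Double-and-add over 11010011: 8-1 doublings, 5-1 additions; each step l_{T,T}/v_{2T} or l_{T,P'}/v at Q'+S for random S.
Miller gives e_{211}(P',Q') = 14005492759634 + 32205191722911*t in F_{98473372432627^2}.
e_{211}(P,Q) = (14005492759634 + 32205191722911*t)^{130} = 73035207512425 + 18124747711641*t.

73035207512425 + 18124747711641*t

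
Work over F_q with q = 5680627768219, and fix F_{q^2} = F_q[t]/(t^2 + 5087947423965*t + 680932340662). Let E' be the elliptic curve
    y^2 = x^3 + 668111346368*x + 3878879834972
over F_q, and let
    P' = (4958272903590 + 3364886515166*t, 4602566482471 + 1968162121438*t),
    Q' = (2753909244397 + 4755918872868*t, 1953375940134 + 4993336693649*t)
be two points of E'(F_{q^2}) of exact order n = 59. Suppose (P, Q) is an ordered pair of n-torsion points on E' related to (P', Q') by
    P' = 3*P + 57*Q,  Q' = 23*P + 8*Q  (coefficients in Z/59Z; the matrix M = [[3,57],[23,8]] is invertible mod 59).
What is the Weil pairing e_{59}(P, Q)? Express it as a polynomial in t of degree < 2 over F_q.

Since e_{59}(P,P)=e_{59}(Q,Q)=1 and e_{59}(Q,P)=e_{59}(P,Q)^{-1}, expanding e_{59}(3*P + 57*Q,23*P + 8*Q) leaves e(P,Q)^det(M).
3*8 - 57*23 = -1287; reduced mod 59: det = 11, inverse 43.
Miller loop for e_{59} over F_{5680627768219^2}: bits of 59 = 111011; 5 double steps + 4 add steps, l/v at each.
The quotient is 4415445489938 + 2911251967432*t.
Hence e(P,Q) = 5374259715565 + 2201255624668*t in F_{5680627768219^2}^*.

5374259715565 + 2201255624668*t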